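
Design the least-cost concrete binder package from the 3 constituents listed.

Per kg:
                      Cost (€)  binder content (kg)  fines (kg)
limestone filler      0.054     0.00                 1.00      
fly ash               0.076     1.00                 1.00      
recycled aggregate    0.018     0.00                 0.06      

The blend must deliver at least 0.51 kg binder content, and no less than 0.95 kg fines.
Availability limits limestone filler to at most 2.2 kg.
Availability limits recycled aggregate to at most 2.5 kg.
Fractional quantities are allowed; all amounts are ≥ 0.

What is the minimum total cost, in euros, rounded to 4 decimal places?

Let x1 = kg of limestone filler, x2 = kg of fly ash, x3 = kg of recycled aggregate.
min 0.054x1 + 0.076x2 + 0.018x3 with:
  1x2 ≥ 0.51   (binder content)
  1x1 + 1x2 + 0.06x3 ≥ 0.95   (fines)
  x1 ≤ 2.2
  x3 ≤ 2.5
  x1, x2, x3 ≥ 0.
The minimum-cost mix takes nothing from recycled aggregate — only limestone filler, fly ash. Binding constraints: binder content and fines.
That vertex is x1 = 0.44, x2 = 0.51.
Objective = 0.054·0.44 + 0.076·0.51 = 0.062520.

€0.0625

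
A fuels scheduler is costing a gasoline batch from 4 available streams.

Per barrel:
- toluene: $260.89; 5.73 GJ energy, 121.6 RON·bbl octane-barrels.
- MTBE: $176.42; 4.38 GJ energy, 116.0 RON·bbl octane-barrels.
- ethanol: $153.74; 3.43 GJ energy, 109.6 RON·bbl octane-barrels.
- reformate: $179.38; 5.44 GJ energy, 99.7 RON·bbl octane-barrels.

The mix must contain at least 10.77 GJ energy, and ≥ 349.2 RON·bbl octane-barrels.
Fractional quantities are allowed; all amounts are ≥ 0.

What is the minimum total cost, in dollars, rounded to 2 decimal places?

Let x1 = barrels of toluene, x2 = barrels of MTBE, x3 = barrels of ethanol, x4 = barrels of reformate.
Minimize 260.89x1 + 176.42x2 + 153.74x3 + 179.38x4 with:
  5.73x1 + 4.38x2 + 3.43x3 + 5.44x4 ≥ 10.77   (energy)
  121.6x1 + 116x2 + 109.6x3 + 99.7x4 ≥ 349.2   (octane-barrels)
  x1, x2, x3, x4 ≥ 0.
The minimum-cost mix takes nothing from toluene, MTBE, reformate — only ethanol. Binding constraint: octane-barrels.
Solving gives x3 = 3.18613.
Hence cost = 153.74·3.18613 = $489.8356.

$489.84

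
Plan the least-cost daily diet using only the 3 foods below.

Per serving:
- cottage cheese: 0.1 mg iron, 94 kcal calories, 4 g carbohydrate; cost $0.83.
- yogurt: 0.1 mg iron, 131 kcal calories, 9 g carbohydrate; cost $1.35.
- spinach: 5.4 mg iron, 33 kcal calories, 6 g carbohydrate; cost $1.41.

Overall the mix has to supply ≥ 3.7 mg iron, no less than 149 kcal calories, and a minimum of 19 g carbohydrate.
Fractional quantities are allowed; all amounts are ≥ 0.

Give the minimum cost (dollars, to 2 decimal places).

Treat it as an LP. Let x1 = servings of cottage cheese, x2 = servings of yogurt, x3 = servings of spinach.
min 0.83x1 + 1.35x2 + 1.41x3 with:
  0.1x1 + 0.1x2 + 5.4x3 ≥ 3.7   (iron)
  94x1 + 131x2 + 33x3 ≥ 149   (calories)
  4x1 + 9x2 + 6x3 ≥ 19   (carbohydrate)
  x1, x2, x3 ≥ 0.
The cheapest feasible vertex uses only yogurt, spinach; cottage cheese is not used. Binding constraints: iron and carbohydrate.
Solving gives x2 = 1.675, x3 = 0.6542.
Hence cost = 1.35·1.675 + 1.41·0.6542 = $3.1837.

$3.18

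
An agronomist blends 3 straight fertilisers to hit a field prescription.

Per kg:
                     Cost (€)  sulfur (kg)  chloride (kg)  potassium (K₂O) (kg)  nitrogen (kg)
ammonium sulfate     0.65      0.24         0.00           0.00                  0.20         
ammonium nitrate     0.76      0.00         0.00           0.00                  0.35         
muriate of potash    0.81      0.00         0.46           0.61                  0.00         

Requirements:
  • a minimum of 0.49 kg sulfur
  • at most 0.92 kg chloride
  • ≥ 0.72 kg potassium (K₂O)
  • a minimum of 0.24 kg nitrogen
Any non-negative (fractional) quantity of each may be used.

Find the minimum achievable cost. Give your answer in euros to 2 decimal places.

€2.28

Treat it as an LP. Let x1 = kg of ammonium sulfate, x2 = kg of ammonium nitrate, x3 = kg of muriate of potash.
min 0.65x1 + 0.76x2 + 0.81x3 s.t.:
  0.24x1 ≥ 0.49   (sulfur)
  0.46x3 ≤ 0.92   (chloride)
  0.61x3 ≥ 0.72   (potassium (K₂O))
  0.2x1 + 0.35x2 ≥ 0.24   (nitrogen)
  x1, x2, x3 ≥ 0.
The optimal basis is {ammonium sulfate, muriate of potash}; ammonium nitrate drops out. The sulfur and potassium (K₂O) requirements are met with equality.
Optimal quantities: ammonium sulfate = 2.042 kg, muriate of potash = 1.18 kg.
Total cost: 0.65·2.042 + 0.81·1.18 = 2.2831.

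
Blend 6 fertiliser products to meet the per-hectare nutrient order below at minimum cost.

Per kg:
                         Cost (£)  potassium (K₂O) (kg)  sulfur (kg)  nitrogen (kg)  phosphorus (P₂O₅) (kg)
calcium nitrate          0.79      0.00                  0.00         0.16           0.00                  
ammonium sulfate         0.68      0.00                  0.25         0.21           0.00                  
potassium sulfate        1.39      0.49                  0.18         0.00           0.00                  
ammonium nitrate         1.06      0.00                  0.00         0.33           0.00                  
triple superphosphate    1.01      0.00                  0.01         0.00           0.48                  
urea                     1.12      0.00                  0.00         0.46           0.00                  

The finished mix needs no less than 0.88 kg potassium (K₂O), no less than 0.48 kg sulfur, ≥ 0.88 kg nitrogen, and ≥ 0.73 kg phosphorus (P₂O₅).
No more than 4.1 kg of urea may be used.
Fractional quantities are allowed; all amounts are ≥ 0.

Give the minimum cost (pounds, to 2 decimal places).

£6.27

Let x1 = kg of calcium nitrate, x2 = kg of ammonium sulfate, x3 = kg of potassium sulfate, x4 = kg of ammonium nitrate, x5 = kg of triple superphosphate, x6 = kg of urea.
Minimize 0.79x1 + 0.68x2 + 1.39x3 + 1.06x4 + 1.01x5 + 1.12x6 s.t.:
  0.49x3 ≥ 0.88   (potassium (K₂O))
  0.25x2 + 0.18x3 + 0.01x5 ≥ 0.48   (sulfur)
  0.16x1 + 0.21x2 + 0.33x4 + 0.46x6 ≥ 0.88   (nitrogen)
  0.48x5 ≥ 0.73   (phosphorus (P₂O₅))
  x6 ≤ 4.1
  x1, x2, x3, x4, x5, x6 ≥ 0.
The optimal basis is {ammonium sulfate, potassium sulfate, triple superphosphate, urea}; calcium nitrate, ammonium nitrate drop out. There the potassium (K₂O), sulfur, nitrogen, phosphorus (P₂O₅) constraints are tight.
Solving gives x2 = 0.5661, x3 = 1.796, x5 = 1.521, x6 = 1.655.
Cost = 0.68·0.5661 + 1.39·1.796 + 1.01·1.521 + 1.12·1.655 = 6.2712.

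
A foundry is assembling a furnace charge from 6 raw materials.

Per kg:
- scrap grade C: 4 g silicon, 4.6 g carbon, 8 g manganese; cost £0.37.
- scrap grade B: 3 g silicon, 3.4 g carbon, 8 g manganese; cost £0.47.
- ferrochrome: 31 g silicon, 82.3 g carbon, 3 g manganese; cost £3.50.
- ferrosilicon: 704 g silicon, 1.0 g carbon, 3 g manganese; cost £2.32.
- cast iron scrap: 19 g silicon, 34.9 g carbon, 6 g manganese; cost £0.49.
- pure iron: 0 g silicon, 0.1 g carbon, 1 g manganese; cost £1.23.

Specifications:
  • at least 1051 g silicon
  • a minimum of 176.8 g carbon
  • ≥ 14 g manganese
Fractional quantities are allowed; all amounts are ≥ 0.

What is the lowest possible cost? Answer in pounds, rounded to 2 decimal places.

£5.61

Set it up as a linear program. Let x1 = kg of scrap grade C, x2 = kg of scrap grade B, x3 = kg of ferrochrome, x4 = kg of ferrosilicon, x5 = kg of cast iron scrap, x6 = kg of pure iron.
Minimize 0.37x1 + 0.47x2 + 3.5x3 + 2.32x4 + 0.49x5 + 1.23x6 s.t.:
  4x1 + 3x2 + 31x3 + 704x4 + 19x5 ≥ 1051   (silicon)
  4.6x1 + 3.4x2 + 82.3x3 + 1x4 + 34.9x5 + 0.1x6 ≥ 176.8   (carbon)
  8x1 + 8x2 + 3x3 + 3x4 + 6x5 + 1x6 ≥ 14   (manganese)
  x1, x2, x3, x4, x5, x6 ≥ 0.
At the optimum only ferrosilicon, cast iron scrap are positive (scrap grade C, scrap grade B, ferrochrome, pure iron = 0). Binding constraints: silicon and carbon.
Solving gives x4 = 1.357, x5 = 5.027.
Objective = 2.32·1.357 + 0.49·5.027 = 5.6115.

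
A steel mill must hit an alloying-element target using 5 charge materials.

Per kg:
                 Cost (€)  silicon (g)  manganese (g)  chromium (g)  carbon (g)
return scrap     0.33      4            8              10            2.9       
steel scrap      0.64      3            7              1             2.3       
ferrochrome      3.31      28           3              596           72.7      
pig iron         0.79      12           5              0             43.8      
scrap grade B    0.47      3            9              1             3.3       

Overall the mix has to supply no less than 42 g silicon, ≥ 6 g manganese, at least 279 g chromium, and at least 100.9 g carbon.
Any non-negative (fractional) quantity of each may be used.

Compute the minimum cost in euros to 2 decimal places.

€3.45

Set it up as a linear program. Let x1 = kg of return scrap, x2 = kg of steel scrap, x3 = kg of ferrochrome, x4 = kg of pig iron, x5 = kg of scrap grade B.
Minimize 0.33x1 + 0.64x2 + 3.31x3 + 0.79x4 + 0.47x5 subject to:
  4x1 + 3x2 + 28x3 + 12x4 + 3x5 ≥ 42   (silicon)
  8x1 + 7x2 + 3x3 + 5x4 + 9x5 ≥ 6   (manganese)
  10x1 + 1x2 + 596x3 + 1x5 ≥ 279   (chromium)
  2.9x1 + 2.3x2 + 72.7x3 + 43.8x4 + 3.3x5 ≥ 100.9   (carbon)
  x1, x2, x3, x4, x5 ≥ 0.
The minimum-cost mix takes nothing from return scrap, steel scrap, scrap grade B — only ferrochrome, pig iron. There the silicon and chromium constraints are tight.
Solving gives x3 = 0.4681, x4 = 2.408.
Cost = 3.31·0.4681 + 0.79·2.408 = 3.4517.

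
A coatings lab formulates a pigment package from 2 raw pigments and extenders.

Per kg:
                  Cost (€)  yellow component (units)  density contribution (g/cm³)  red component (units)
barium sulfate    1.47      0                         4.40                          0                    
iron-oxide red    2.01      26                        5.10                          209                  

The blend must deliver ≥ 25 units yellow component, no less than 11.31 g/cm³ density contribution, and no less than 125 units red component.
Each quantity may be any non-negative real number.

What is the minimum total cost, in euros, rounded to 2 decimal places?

Let x1 = kg of barium sulfate, x2 = kg of iron-oxide red.
min 1.47x1 + 2.01x2 with:
  26x2 ≥ 25   (yellow component)
  4.4x1 + 5.1x2 ≥ 11.31   (density contribution)
  209x2 ≥ 125   (red component)
  x1, x2 ≥ 0.
Both inputs are positive at the optimum. There the yellow component and density contribution constraints are tight.
That vertex is x1 = 1.456, x2 = 0.9615.
Total cost: 1.47·1.456 + 2.01·0.9615 = 4.0729.

€4.07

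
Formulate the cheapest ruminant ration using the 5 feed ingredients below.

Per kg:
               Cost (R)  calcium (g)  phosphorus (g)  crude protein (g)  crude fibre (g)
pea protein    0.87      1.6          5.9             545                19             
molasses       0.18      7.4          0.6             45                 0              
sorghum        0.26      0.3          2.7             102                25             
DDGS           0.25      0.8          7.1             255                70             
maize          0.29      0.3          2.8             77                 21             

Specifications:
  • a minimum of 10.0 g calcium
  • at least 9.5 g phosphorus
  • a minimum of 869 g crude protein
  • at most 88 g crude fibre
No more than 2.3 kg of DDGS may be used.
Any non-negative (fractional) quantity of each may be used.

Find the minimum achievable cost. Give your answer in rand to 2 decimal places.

This is a linear program. Let x1 = kg of pea protein, x2 = kg of molasses, x3 = kg of sorghum, x4 = kg of DDGS, x5 = kg of maize.
min 0.87x1 + 0.18x2 + 0.26x3 + 0.25x4 + 0.29x5 subject to:
  1.6x1 + 7.4x2 + 0.3x3 + 0.8x4 + 0.3x5 ≥ 10   (calcium)
  5.9x1 + 0.6x2 + 2.7x3 + 7.1x4 + 2.8x5 ≥ 9.5   (phosphorus)
  545x1 + 45x2 + 102x3 + 255x4 + 77x5 ≥ 869   (crude protein)
  19x1 + 25x3 + 70x4 + 21x5 ≤ 88   (crude fibre)
  x4 ≤ 2.3
  x1, x2, x3, x4, x5 ≥ 0.
At the optimum only pea protein, molasses, DDGS are positive (sorghum, maize = 0). There the calcium, crude protein, crude fibre constraints are tight.
Optimal quantities: pea protein = 1.056 kg, molasses = 1.018 kg, DDGS = 0.9704 kg.
Total cost: 0.87·1.056 + 0.18·1.018 + 0.25·0.9704 = 1.3446.

R1.34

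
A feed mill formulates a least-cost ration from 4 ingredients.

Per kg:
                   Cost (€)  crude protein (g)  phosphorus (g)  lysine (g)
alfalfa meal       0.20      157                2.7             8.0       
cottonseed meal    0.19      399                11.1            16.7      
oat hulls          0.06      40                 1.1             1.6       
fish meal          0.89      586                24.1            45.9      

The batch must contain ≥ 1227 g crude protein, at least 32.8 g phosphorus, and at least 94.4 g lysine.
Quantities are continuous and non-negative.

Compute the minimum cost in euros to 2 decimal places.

This is a linear program. Let x1 = kg of alfalfa meal, x2 = kg of cottonseed meal, x3 = kg of oat hulls, x4 = kg of fish meal.
Minimize 0.2x1 + 0.19x2 + 0.06x3 + 0.89x4 subject to:
  157x1 + 399x2 + 40x3 + 586x4 ≥ 1227   (crude protein)
  2.7x1 + 11.1x2 + 1.1x3 + 24.1x4 ≥ 32.8   (phosphorus)
  8x1 + 16.7x2 + 1.6x3 + 45.9x4 ≥ 94.4   (lysine)
  x1, x2, x3, x4 ≥ 0.
The minimum-cost mix takes nothing from alfalfa meal, oat hulls, fish meal — only cottonseed meal. The lysine requirement is met with equality.
Optimal quantities: cottonseed meal = 5.653 kg.
Total cost: 0.19·5.653 = 1.0741.

€1.07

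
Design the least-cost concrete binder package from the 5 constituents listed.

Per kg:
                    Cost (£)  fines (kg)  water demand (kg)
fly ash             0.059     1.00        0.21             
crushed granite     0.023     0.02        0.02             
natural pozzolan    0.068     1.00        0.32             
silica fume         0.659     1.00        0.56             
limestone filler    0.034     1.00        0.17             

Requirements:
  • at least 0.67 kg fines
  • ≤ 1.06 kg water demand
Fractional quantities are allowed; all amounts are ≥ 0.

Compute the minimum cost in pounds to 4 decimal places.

Set it up as a linear program. Let x1 = kg of fly ash, x2 = kg of crushed granite, x3 = kg of natural pozzolan, x4 = kg of silica fume, x5 = kg of limestone filler.
min 0.059x1 + 0.023x2 + 0.068x3 + 0.659x4 + 0.034x5 with:
  1x1 + 0.02x2 + 1x3 + 1x4 + 1x5 ≥ 0.67   (fines)
  0.21x1 + 0.02x2 + 0.32x3 + 0.56x4 + 0.17x5 ≤ 1.06   (water demand)
  x1, x2, x3, x4, x5 ≥ 0.
At the optimum only limestone filler is positive (fly ash, crushed granite, natural pozzolan, silica fume = 0). The fines requirement is met with equality.
That vertex is x5 = 0.67.
Objective = 0.034·0.67 = 0.022780.

£0.0228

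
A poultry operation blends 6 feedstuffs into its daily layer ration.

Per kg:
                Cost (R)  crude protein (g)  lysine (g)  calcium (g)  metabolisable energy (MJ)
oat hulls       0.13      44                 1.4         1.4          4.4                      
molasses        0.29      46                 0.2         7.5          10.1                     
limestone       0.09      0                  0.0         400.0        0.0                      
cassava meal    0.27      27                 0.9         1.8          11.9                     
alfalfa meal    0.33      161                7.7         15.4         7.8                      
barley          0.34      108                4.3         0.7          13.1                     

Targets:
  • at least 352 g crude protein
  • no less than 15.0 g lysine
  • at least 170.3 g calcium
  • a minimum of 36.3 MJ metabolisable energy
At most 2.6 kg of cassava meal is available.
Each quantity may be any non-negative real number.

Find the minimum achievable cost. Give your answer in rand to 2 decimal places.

R1.05

Let x1 = kg of oat hulls, x2 = kg of molasses, x3 = kg of limestone, x4 = kg of cassava meal, x5 = kg of alfalfa meal, x6 = kg of barley.
min 0.13x1 + 0.29x2 + 0.09x3 + 0.27x4 + 0.33x5 + 0.34x6 subject to:
  44x1 + 46x2 + 27x4 + 161x5 + 108x6 ≥ 352   (crude protein)
  1.4x1 + 0.2x2 + 0.9x4 + 7.7x5 + 4.3x6 ≥ 15   (lysine)
  1.4x1 + 7.5x2 + 400x3 + 1.8x4 + 15.4x5 + 0.7x6 ≥ 170.3   (calcium)
  4.4x1 + 10.1x2 + 11.9x4 + 7.8x5 + 13.1x6 ≥ 36.3   (metabolisable energy)
  x4 ≤ 2.6
  x1, x2, x3, x4, x5, x6 ≥ 0.
The cheapest feasible vertex uses only limestone, alfalfa meal, barley; oat hulls, molasses, cassava meal are not used. The lysine, calcium, metabolisable energy requirements are met with equality.
Solving gives x3 = 0.3984, x5 = 0.6002, x6 = 2.414.
Hence cost = 0.09·0.3984 + 0.33·0.6002 + 0.34·2.414 = R1.0547.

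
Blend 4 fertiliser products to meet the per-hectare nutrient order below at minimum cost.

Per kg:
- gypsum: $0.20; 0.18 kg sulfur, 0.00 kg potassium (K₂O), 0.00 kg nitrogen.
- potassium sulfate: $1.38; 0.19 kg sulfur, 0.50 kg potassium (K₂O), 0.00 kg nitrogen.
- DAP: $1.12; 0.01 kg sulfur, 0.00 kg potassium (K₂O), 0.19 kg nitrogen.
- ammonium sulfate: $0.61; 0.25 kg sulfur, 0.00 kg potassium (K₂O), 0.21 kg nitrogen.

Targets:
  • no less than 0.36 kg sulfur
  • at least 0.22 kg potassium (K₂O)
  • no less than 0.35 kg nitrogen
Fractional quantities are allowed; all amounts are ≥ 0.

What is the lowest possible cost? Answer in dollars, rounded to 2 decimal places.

This is a linear program. Let x1 = kg of gypsum, x2 = kg of potassium sulfate, x3 = kg of DAP, x4 = kg of ammonium sulfate.
Minimise 0.2x1 + 1.38x2 + 1.12x3 + 0.61x4 subject to:
  0.18x1 + 0.19x2 + 0.01x3 + 0.25x4 ≥ 0.36   (sulfur)
  0.5x2 ≥ 0.22   (potassium (K₂O))
  0.19x3 + 0.21x4 ≥ 0.35   (nitrogen)
  x1, x2, x3, x4 ≥ 0.
The cheapest feasible vertex uses only potassium sulfate, ammonium sulfate; gypsum, DAP are not used. Binding constraints: potassium (K₂O) and nitrogen.
That vertex is x2 = 0.44, x4 = 1.667.
Hence cost = 1.38·0.44 + 0.61·1.667 = $1.6241.

$1.62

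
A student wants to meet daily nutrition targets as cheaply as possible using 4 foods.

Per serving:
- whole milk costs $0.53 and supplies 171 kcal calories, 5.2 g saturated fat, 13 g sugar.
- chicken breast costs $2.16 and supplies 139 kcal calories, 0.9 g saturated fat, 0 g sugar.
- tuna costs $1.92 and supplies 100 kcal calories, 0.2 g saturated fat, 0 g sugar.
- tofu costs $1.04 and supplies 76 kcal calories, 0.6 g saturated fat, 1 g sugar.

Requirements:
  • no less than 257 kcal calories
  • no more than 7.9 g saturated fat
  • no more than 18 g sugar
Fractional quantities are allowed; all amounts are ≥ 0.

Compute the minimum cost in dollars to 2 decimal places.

Let x1 = servings of whole milk, x2 = servings of chicken breast, x3 = servings of tuna, x4 = servings of tofu.
min 0.53x1 + 2.16x2 + 1.92x3 + 1.04x4 with:
  171x1 + 139x2 + 100x3 + 76x4 ≥ 257   (calories)
  5.2x1 + 0.9x2 + 0.2x3 + 0.6x4 ≤ 7.9   (saturated fat)
  13x1 + 1x4 ≤ 18   (sugar)
  x1, x2, x3, x4 ≥ 0.
The cheapest feasible vertex uses only whole milk, chicken breast; tuna, tofu are not used. There the calories and sugar constraints are tight.
Solving gives x1 = 1.385, x2 = 0.1455.
Hence cost = 0.53·1.385 + 2.16·0.1455 = $1.0483.

$1.05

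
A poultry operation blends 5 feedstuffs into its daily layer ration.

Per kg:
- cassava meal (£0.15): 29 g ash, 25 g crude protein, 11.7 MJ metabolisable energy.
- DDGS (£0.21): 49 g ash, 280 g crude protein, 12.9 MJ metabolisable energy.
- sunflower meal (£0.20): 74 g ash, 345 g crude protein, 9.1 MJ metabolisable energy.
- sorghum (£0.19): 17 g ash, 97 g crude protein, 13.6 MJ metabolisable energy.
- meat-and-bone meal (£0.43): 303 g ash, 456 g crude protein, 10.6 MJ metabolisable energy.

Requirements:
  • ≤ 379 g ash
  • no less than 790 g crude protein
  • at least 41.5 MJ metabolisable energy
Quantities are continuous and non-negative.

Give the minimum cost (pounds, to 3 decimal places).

This is a linear program. Let x1 = kg of cassava meal, x2 = kg of DDGS, x3 = kg of sunflower meal, x4 = kg of sorghum, x5 = kg of meat-and-bone meal.
min 0.15x1 + 0.21x2 + 0.2x3 + 0.19x4 + 0.43x5 subject to:
  29x1 + 49x2 + 74x3 + 17x4 + 303x5 ≤ 379   (ash)
  25x1 + 280x2 + 345x3 + 97x4 + 456x5 ≥ 790   (crude protein)
  11.7x1 + 12.9x2 + 9.1x3 + 13.6x4 + 10.6x5 ≥ 41.5   (metabolisable energy)
  x1, x2, x3, x4, x5 ≥ 0.
The minimum-cost mix takes nothing from sunflower meal, sorghum, meat-and-bone meal — only cassava meal, DDGS. There the crude protein and metabolisable energy constraints are tight.
Solving gives x1 = 0.4838, x2 = 2.778.
Hence cost = 0.15·0.4838 + 0.21·2.778 = £0.65595.

£0.656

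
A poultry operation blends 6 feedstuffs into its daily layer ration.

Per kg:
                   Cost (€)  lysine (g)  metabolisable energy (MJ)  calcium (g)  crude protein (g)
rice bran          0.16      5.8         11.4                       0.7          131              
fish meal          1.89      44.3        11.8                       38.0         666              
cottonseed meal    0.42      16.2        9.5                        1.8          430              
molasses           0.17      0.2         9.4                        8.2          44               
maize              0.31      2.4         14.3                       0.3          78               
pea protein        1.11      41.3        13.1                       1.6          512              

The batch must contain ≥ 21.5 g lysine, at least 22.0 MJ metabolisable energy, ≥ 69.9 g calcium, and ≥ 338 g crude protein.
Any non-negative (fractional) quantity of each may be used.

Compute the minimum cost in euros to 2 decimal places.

€1.92

This is a linear program. Let x1 = kg of rice bran, x2 = kg of fish meal, x3 = kg of cottonseed meal, x4 = kg of molasses, x5 = kg of maize, x6 = kg of pea protein.
min 0.16x1 + 1.89x2 + 0.42x3 + 0.17x4 + 0.31x5 + 1.11x6 subject to:
  5.8x1 + 44.3x2 + 16.2x3 + 0.2x4 + 2.4x5 + 41.3x6 ≥ 21.5   (lysine)
  11.4x1 + 11.8x2 + 9.5x3 + 9.4x4 + 14.3x5 + 13.1x6 ≥ 22   (metabolisable energy)
  0.7x1 + 38x2 + 1.8x3 + 8.2x4 + 0.3x5 + 1.6x6 ≥ 69.9   (calcium)
  131x1 + 666x2 + 430x3 + 44x4 + 78x5 + 512x6 ≥ 338   (crude protein)
  x1, x2, x3, x4, x5, x6 ≥ 0.
The optimal basis is {cottonseed meal, molasses}; rice bran, fish meal, maize, pea protein drop out. The lysine and calcium requirements are met with equality.
That vertex is x3 = 1.225, x4 = 8.255.
Total cost: 0.42·1.225 + 0.17·8.255 = 1.9179.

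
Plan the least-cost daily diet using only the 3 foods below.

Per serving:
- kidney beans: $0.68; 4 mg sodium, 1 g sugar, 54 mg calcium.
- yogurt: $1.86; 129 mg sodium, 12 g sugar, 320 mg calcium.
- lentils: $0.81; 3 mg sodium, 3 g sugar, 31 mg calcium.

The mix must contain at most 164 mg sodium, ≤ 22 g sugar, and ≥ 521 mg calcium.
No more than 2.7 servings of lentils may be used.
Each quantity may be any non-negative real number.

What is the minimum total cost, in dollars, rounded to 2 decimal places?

$3.98

Let x1 = servings of kidney beans, x2 = servings of yogurt, x3 = servings of lentils.
Minimise 0.68x1 + 1.86x2 + 0.81x3 with:
  4x1 + 129x2 + 3x3 ≤ 164   (sodium)
  1x1 + 12x2 + 3x3 ≤ 22   (sugar)
  54x1 + 320x2 + 31x3 ≥ 521   (calcium)
  x3 ≤ 2.7
  x1, x2, x3 ≥ 0.
The minimum-cost mix takes nothing from lentils — only kidney beans, yogurt. Binding constraints: sodium and calcium.
So kidney beans = 2.59 servings, yogurt = 1.191 servings.
Cost = 0.68·2.59 + 1.86·1.191 = 3.9765.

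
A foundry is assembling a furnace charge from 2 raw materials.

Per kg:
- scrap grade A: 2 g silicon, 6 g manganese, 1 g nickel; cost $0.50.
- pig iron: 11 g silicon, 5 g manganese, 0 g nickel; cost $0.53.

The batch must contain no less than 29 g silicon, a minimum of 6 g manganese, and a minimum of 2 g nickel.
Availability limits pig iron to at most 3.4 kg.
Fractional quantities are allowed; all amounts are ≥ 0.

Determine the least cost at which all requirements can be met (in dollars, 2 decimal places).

$2.20

Let x1 = kg of scrap grade A, x2 = kg of pig iron.
Minimise 0.5x1 + 0.53x2 subject to:
  2x1 + 11x2 ≥ 29   (silicon)
  6x1 + 5x2 ≥ 6   (manganese)
  1x1 ≥ 2   (nickel)
  x2 ≤ 3.4
  x1, x2 ≥ 0.
Both inputs are positive at the optimum. The silicon and nickel requirements are met with equality.
So scrap grade A = 2 kg, pig iron = 2.273 kg.
Hence cost = 0.5·2 + 0.53·2.273 = $2.2047.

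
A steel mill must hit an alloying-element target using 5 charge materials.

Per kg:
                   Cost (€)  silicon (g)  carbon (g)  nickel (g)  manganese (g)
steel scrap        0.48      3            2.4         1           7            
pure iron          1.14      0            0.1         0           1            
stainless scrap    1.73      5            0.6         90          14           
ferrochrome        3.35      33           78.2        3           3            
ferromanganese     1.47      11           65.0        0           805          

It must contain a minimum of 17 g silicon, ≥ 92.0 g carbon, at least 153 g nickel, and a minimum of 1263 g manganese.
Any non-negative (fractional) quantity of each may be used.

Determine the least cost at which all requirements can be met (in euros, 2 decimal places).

€5.20

Treat it as an LP. Let x1 = kg of steel scrap, x2 = kg of pure iron, x3 = kg of stainless scrap, x4 = kg of ferrochrome, x5 = kg of ferromanganese.
Minimize 0.48x1 + 1.14x2 + 1.73x3 + 3.35x4 + 1.47x5 s.t.:
  3x1 + 5x3 + 33x4 + 11x5 ≥ 17   (silicon)
  2.4x1 + 0.1x2 + 0.6x3 + 78.2x4 + 65x5 ≥ 92   (carbon)
  1x1 + 90x3 + 3x4 ≥ 153   (nickel)
  7x1 + 1x2 + 14x3 + 3x4 + 805x5 ≥ 1263   (manganese)
  x1, x2, x3, x4, x5 ≥ 0.
The optimal basis is {stainless scrap, ferromanganese}; steel scrap, pure iron, ferrochrome drop out. There the nickel and manganese constraints are tight.
So stainless scrap = 1.7 kg, ferromanganese = 1.539 kg.
Hence cost = 1.73·1.7 + 1.47·1.539 = €5.2033.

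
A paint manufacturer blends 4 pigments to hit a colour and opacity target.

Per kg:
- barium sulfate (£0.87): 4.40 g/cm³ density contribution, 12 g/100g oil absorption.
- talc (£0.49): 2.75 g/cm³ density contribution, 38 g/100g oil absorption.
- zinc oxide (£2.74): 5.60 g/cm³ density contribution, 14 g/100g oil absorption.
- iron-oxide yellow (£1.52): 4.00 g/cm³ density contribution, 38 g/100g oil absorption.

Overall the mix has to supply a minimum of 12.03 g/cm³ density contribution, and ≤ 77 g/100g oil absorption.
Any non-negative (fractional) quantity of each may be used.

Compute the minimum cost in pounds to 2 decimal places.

£2.30

This is a linear program. Let x1 = kg of barium sulfate, x2 = kg of talc, x3 = kg of zinc oxide, x4 = kg of iron-oxide yellow.
Minimize 0.87x1 + 0.49x2 + 2.74x3 + 1.52x4 with:
  4.4x1 + 2.75x2 + 5.6x3 + 4x4 ≥ 12.03   (density contribution)
  12x1 + 38x2 + 14x3 + 38x4 ≤ 77   (oil absorption)
  x1, x2, x3, x4 ≥ 0.
At the optimum only barium sulfate, talc are positive (zinc oxide, iron-oxide yellow = 0). There the density contribution and oil absorption constraints are tight.
So barium sulfate = 1.829 kg, talc = 1.449 kg.
Total cost: 0.87·1.829 + 0.49·1.449 = 2.3012.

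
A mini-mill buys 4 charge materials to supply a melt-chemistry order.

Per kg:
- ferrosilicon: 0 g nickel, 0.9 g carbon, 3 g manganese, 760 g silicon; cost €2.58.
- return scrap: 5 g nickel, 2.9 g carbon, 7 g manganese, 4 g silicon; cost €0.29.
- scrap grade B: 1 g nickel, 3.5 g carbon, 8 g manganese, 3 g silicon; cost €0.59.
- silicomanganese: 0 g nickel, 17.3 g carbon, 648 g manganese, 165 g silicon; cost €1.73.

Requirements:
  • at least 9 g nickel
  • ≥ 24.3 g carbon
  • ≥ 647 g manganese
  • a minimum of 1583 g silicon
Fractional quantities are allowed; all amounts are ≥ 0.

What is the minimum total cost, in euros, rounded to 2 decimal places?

Let x1 = kg of ferrosilicon, x2 = kg of return scrap, x3 = kg of scrap grade B, x4 = kg of silicomanganese.
Minimise 2.58x1 + 0.29x2 + 0.59x3 + 1.73x4 s.t.:
  5x2 + 1x3 ≥ 9   (nickel)
  0.9x1 + 2.9x2 + 3.5x3 + 17.3x4 ≥ 24.3   (carbon)
  3x1 + 7x2 + 8x3 + 648x4 ≥ 647   (manganese)
  760x1 + 4x2 + 3x3 + 165x4 ≥ 1583   (silicon)
  x1, x2, x3, x4 ≥ 0.
The optimal basis is {ferrosilicon, return scrap, silicomanganese}; scrap grade B drops out. The nickel, carbon, silicon requirements are met with equality.
Optimal quantities: ferrosilicon = 1.855 kg, return scrap = 1.8 kg, silicomanganese = 1.006 kg.
Objective = 2.58·1.855 + 0.29·1.8 + 1.73·1.006 = 7.0483.

€7.05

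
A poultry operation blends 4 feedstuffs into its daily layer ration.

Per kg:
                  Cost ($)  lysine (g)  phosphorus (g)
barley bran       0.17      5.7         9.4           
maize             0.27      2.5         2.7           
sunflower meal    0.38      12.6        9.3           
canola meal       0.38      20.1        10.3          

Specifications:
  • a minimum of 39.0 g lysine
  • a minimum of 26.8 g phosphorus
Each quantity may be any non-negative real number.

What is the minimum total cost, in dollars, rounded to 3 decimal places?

$0.803

Set it up as a linear program. Let x1 = kg of barley bran, x2 = kg of maize, x3 = kg of sunflower meal, x4 = kg of canola meal.
min 0.17x1 + 0.27x2 + 0.38x3 + 0.38x4 with:
  5.7x1 + 2.5x2 + 12.6x3 + 20.1x4 ≥ 39   (lysine)
  9.4x1 + 2.7x2 + 9.3x3 + 10.3x4 ≥ 26.8   (phosphorus)
  x1, x2, x3, x4 ≥ 0.
The minimum-cost mix takes nothing from maize, sunflower meal — only barley bran, canola meal. The lysine and phosphorus requirements are met with equality.
So barley bran = 1.052 kg, canola meal = 1.642 kg.
Cost = 0.17·1.052 + 0.38·1.642 = 0.80280.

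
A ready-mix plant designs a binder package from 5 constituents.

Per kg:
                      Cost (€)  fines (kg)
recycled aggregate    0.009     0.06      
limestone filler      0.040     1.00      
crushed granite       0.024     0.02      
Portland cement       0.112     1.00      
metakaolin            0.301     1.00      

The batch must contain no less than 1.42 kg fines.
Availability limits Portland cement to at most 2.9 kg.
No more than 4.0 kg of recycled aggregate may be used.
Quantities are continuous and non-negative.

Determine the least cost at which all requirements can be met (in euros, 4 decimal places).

Set it up as a linear program. Let x1 = kg of recycled aggregate, x2 = kg of limestone filler, x3 = kg of crushed granite, x4 = kg of Portland cement, x5 = kg of metakaolin.
min 0.009x1 + 0.04x2 + 0.024x3 + 0.112x4 + 0.301x5 subject to:
  0.06x1 + 1x2 + 0.02x3 + 1x4 + 1x5 ≥ 1.42   (fines)
  x4 ≤ 2.9
  x1 ≤ 4
  x1, x2, x3, x4, x5 ≥ 0.
The optimal basis is {limestone filler}; recycled aggregate, crushed granite, Portland cement, metakaolin drop out. There the fines constraint is tight.
Optimal quantities: limestone filler = 1.42 kg.
Total cost: 0.04·1.42 = 0.056800.

€0.0568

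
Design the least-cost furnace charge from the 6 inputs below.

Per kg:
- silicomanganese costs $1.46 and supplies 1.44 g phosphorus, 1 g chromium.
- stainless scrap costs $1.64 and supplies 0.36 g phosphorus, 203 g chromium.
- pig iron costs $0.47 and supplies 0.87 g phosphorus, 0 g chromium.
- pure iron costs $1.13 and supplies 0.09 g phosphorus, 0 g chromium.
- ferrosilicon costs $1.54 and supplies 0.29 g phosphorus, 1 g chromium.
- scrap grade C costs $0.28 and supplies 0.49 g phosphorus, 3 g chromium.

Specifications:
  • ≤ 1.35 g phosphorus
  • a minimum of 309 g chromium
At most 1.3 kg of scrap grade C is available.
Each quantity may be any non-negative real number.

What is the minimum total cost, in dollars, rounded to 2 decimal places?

$2.50

Set it up as a linear program. Let x1 = kg of silicomanganese, x2 = kg of stainless scrap, x3 = kg of pig iron, x4 = kg of pure iron, x5 = kg of ferrosilicon, x6 = kg of scrap grade C.
Minimize 1.46x1 + 1.64x2 + 0.47x3 + 1.13x4 + 1.54x5 + 0.28x6 with:
  1.44x1 + 0.36x2 + 0.87x3 + 0.09x4 + 0.29x5 + 0.49x6 ≤ 1.35   (phosphorus)
  1x1 + 203x2 + 1x5 + 3x6 ≥ 309   (chromium)
  x6 ≤ 1.3
  x1, x2, x3, x4, x5, x6 ≥ 0.
The cheapest feasible vertex uses only stainless scrap; silicomanganese, pig iron, pure iron, ferrosilicon, scrap grade C are not used. Binding constraint: chromium.
So stainless scrap = 1.522 kg.
Cost = 1.64·1.522 = 2.4961.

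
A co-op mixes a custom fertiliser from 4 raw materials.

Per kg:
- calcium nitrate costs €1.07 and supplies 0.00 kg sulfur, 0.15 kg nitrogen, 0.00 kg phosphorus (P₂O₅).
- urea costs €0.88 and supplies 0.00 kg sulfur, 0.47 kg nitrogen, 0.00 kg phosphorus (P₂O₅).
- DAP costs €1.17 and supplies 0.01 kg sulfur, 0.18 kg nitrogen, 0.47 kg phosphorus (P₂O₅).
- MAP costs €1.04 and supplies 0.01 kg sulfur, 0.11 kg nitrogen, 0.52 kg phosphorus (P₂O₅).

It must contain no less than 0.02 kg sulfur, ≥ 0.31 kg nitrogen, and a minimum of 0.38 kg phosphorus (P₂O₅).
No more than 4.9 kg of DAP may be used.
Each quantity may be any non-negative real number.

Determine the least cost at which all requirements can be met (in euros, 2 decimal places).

€2.25

This is a linear program. Let x1 = kg of calcium nitrate, x2 = kg of urea, x3 = kg of DAP, x4 = kg of MAP.
Minimise 1.07x1 + 0.88x2 + 1.17x3 + 1.04x4 with:
  0.01x3 + 0.01x4 ≥ 0.02   (sulfur)
  0.15x1 + 0.47x2 + 0.18x3 + 0.11x4 ≥ 0.31   (nitrogen)
  0.47x3 + 0.52x4 ≥ 0.38   (phosphorus (P₂O₅))
  x3 ≤ 4.9
  x1, x2, x3, x4 ≥ 0.
At the optimum only DAP, MAP are positive (calcium nitrate, urea = 0). The sulfur and nitrogen requirements are met with equality.
That vertex is x3 = 1.286, x4 = 0.7143.
Hence cost = 1.17·1.286 + 1.04·0.7143 = €2.2475.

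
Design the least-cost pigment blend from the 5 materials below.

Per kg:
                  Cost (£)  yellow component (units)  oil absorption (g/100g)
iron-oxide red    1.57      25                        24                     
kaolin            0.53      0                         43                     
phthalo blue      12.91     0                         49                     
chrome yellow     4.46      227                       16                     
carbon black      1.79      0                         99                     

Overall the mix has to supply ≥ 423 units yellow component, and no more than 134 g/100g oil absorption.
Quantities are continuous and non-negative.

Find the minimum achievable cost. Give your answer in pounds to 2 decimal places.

£8.31

This is a linear program. Let x1 = kg of iron-oxide red, x2 = kg of kaolin, x3 = kg of phthalo blue, x4 = kg of chrome yellow, x5 = kg of carbon black.
min 1.57x1 + 0.53x2 + 12.91x3 + 4.46x4 + 1.79x5 s.t.:
  25x1 + 227x4 ≥ 423   (yellow component)
  24x1 + 43x2 + 49x3 + 16x4 + 99x5 ≤ 134   (oil absorption)
  x1, x2, x3, x4, x5 ≥ 0.
The minimum-cost mix takes nothing from iron-oxide red, kaolin, phthalo blue, carbon black — only chrome yellow. Binding constraint: yellow component.
Optimal quantities: chrome yellow = 1.863 kg.
Hence cost = 4.46·1.863 = £8.3090.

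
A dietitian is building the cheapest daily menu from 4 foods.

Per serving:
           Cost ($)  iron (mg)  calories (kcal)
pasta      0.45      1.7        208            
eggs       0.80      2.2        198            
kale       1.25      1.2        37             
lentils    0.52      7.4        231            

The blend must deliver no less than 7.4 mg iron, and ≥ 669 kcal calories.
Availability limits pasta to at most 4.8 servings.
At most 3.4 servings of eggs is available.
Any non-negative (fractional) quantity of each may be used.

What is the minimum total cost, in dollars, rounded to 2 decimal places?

$1.45

This is a linear program. Let x1 = servings of pasta, x2 = servings of eggs, x3 = servings of kale, x4 = servings of lentils.
Minimize 0.45x1 + 0.8x2 + 1.25x3 + 0.52x4 with:
  1.7x1 + 2.2x2 + 1.2x3 + 7.4x4 ≥ 7.4   (iron)
  208x1 + 198x2 + 37x3 + 231x4 ≥ 669   (calories)
  x1 ≤ 4.8
  x2 ≤ 3.4
  x1, x2, x3, x4 ≥ 0.
The cheapest feasible vertex uses only pasta, lentils; eggs, kale are not used. The iron and calories requirements are met with equality.
Solving gives x1 = 2.827, x4 = 0.3505.
Total cost: 0.45·2.827 + 0.52·0.3505 = 1.4544.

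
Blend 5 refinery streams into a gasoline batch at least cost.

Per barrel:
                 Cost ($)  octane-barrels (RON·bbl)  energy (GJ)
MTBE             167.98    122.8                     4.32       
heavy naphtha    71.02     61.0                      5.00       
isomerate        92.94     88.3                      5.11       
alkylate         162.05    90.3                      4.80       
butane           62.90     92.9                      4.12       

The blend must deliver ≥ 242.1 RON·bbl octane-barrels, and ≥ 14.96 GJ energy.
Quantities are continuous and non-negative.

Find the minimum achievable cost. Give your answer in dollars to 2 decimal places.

$218.61

Let x1 = barrels of MTBE, x2 = barrels of heavy naphtha, x3 = barrels of isomerate, x4 = barrels of alkylate, x5 = barrels of butane.
Minimize 167.98x1 + 71.02x2 + 92.94x3 + 162.05x4 + 62.9x5 subject to:
  122.8x1 + 61x2 + 88.3x3 + 90.3x4 + 92.9x5 ≥ 242.1   (octane-barrels)
  4.32x1 + 5x2 + 5.11x3 + 4.8x4 + 4.12x5 ≥ 14.96   (energy)
  x1, x2, x3, x4, x5 ≥ 0.
The minimum-cost mix takes nothing from MTBE, isomerate, alkylate — only heavy naphtha, butane. There the octane-barrels and energy constraints are tight.
Solving gives x2 = 1.84, x5 = 1.398.
Total cost: 71.02·1.84 + 62.9·1.398 = 218.6110.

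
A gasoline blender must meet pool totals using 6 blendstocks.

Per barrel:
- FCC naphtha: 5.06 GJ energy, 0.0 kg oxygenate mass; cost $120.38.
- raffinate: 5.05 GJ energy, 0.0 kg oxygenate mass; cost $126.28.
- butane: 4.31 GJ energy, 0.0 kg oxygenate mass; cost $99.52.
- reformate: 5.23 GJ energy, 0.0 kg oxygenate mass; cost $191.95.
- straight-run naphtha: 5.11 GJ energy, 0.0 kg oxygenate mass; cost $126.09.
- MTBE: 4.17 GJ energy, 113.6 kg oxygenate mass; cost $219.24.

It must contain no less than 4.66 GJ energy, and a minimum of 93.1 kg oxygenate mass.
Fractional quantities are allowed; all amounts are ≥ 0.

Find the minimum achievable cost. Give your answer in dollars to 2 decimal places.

Let x1 = barrels of FCC naphtha, x2 = barrels of raffinate, x3 = barrels of butane, x4 = barrels of reformate, x5 = barrels of straight-run naphtha, x6 = barrels of MTBE.
min 120.38x1 + 126.28x2 + 99.52x3 + 191.95x4 + 126.09x5 + 219.24x6 subject to:
  5.06x1 + 5.05x2 + 4.31x3 + 5.23x4 + 5.11x5 + 4.17x6 ≥ 4.66   (energy)
  113.6x6 ≥ 93.1   (oxygenate mass)
  x1, x2, x3, x4, x5, x6 ≥ 0.
At the optimum only butane, MTBE are positive (FCC naphtha, raffinate, reformate, straight-run naphtha = 0). The energy and oxygenate mass requirements are met with equality.
So butane = 0.28829 barrels, MTBE = 0.81954 barrels.
Cost = 99.52·0.28829 + 219.24·0.81954 = 208.3666.

$208.37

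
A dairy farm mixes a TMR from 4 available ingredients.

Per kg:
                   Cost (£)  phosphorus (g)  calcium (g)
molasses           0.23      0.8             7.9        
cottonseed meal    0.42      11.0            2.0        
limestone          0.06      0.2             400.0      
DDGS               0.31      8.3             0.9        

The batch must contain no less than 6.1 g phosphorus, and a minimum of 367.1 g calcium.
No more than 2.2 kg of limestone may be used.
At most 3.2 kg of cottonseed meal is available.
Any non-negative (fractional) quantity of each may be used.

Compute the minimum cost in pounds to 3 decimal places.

This is a linear program. Let x1 = kg of molasses, x2 = kg of cottonseed meal, x3 = kg of limestone, x4 = kg of DDGS.
Minimize 0.23x1 + 0.42x2 + 0.06x3 + 0.31x4 s.t.:
  0.8x1 + 11x2 + 0.2x3 + 8.3x4 ≥ 6.1   (phosphorus)
  7.9x1 + 2x2 + 400x3 + 0.9x4 ≥ 367.1   (calcium)
  x3 ≤ 2.2
  x2 ≤ 3.2
  x1, x2, x3, x4 ≥ 0.
The cheapest feasible vertex uses only limestone, DDGS; molasses, cottonseed meal are not used. There the phosphorus and calcium constraints are tight.
That vertex is x3 = 0.9161, x4 = 0.7129.
Cost = 0.06·0.9161 + 0.31·0.7129 = 0.27597.

£0.276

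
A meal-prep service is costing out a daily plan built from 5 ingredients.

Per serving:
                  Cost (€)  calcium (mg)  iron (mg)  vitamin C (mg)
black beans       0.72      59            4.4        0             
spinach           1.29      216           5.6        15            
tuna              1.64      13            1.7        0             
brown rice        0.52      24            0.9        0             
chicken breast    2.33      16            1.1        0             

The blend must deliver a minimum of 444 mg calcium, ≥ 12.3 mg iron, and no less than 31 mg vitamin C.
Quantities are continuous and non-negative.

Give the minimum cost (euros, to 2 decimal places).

Let x1 = servings of black beans, x2 = servings of spinach, x3 = servings of tuna, x4 = servings of brown rice, x5 = servings of chicken breast.
min 0.72x1 + 1.29x2 + 1.64x3 + 0.52x4 + 2.33x5 s.t.:
  59x1 + 216x2 + 13x3 + 24x4 + 16x5 ≥ 444   (calcium)
  4.4x1 + 5.6x2 + 1.7x3 + 0.9x4 + 1.1x5 ≥ 12.3   (iron)
  15x2 ≥ 31   (vitamin C)
  x1, x2, x3, x4, x5 ≥ 0.
At the optimum only black beans, spinach are positive (tuna, brown rice, chicken breast = 0). The iron and vitamin C requirements are met with equality.
Solving gives x1 = 0.16515, x2 = 2.0667.
Hence cost = 0.72·0.16515 + 1.29·2.0667 = €2.78495.

€2.78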